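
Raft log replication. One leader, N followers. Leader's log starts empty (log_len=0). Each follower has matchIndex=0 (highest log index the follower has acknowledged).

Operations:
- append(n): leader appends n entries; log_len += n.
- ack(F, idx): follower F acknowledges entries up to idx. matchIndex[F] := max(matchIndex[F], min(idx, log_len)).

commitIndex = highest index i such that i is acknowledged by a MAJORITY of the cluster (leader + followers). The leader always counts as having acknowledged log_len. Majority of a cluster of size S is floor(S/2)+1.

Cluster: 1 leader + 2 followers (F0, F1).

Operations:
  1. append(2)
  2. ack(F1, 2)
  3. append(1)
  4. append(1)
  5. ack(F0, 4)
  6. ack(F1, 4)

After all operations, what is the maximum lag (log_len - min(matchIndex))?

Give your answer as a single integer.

Op 1: append 2 -> log_len=2
Op 2: F1 acks idx 2 -> match: F0=0 F1=2; commitIndex=2
Op 3: append 1 -> log_len=3
Op 4: append 1 -> log_len=4
Op 5: F0 acks idx 4 -> match: F0=4 F1=2; commitIndex=4
Op 6: F1 acks idx 4 -> match: F0=4 F1=4; commitIndex=4

Answer: 0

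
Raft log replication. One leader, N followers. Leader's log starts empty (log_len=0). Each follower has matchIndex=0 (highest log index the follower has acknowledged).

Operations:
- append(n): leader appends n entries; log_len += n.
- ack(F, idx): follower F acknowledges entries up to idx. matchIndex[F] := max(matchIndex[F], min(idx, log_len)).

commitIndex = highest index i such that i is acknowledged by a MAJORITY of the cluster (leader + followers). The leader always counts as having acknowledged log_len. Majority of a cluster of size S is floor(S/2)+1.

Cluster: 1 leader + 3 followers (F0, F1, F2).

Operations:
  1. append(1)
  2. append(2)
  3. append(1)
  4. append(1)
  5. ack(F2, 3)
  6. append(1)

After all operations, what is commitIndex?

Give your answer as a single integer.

Answer: 0

Derivation:
Op 1: append 1 -> log_len=1
Op 2: append 2 -> log_len=3
Op 3: append 1 -> log_len=4
Op 4: append 1 -> log_len=5
Op 5: F2 acks idx 3 -> match: F0=0 F1=0 F2=3; commitIndex=0
Op 6: append 1 -> log_len=6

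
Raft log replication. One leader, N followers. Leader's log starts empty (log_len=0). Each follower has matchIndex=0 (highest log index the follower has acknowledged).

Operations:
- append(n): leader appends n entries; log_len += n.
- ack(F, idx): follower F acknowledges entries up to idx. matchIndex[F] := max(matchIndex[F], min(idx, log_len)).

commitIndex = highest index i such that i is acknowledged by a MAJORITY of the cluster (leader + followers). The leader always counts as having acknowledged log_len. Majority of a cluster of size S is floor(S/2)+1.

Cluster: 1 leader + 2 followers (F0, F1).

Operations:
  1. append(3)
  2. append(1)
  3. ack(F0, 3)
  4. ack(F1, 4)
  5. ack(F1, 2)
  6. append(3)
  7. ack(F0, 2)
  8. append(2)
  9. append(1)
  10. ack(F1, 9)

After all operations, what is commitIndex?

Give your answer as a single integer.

Op 1: append 3 -> log_len=3
Op 2: append 1 -> log_len=4
Op 3: F0 acks idx 3 -> match: F0=3 F1=0; commitIndex=3
Op 4: F1 acks idx 4 -> match: F0=3 F1=4; commitIndex=4
Op 5: F1 acks idx 2 -> match: F0=3 F1=4; commitIndex=4
Op 6: append 3 -> log_len=7
Op 7: F0 acks idx 2 -> match: F0=3 F1=4; commitIndex=4
Op 8: append 2 -> log_len=9
Op 9: append 1 -> log_len=10
Op 10: F1 acks idx 9 -> match: F0=3 F1=9; commitIndex=9

Answer: 9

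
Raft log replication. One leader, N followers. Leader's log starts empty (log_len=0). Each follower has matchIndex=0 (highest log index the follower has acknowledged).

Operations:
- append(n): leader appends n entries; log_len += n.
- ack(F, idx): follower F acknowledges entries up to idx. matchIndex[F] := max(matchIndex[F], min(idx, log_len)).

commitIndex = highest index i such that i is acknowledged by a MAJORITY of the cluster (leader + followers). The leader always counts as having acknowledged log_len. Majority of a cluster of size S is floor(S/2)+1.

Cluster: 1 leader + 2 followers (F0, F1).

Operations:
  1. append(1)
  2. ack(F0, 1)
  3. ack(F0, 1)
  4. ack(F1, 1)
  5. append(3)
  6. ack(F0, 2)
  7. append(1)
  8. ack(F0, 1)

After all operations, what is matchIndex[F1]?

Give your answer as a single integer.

Answer: 1

Derivation:
Op 1: append 1 -> log_len=1
Op 2: F0 acks idx 1 -> match: F0=1 F1=0; commitIndex=1
Op 3: F0 acks idx 1 -> match: F0=1 F1=0; commitIndex=1
Op 4: F1 acks idx 1 -> match: F0=1 F1=1; commitIndex=1
Op 5: append 3 -> log_len=4
Op 6: F0 acks idx 2 -> match: F0=2 F1=1; commitIndex=2
Op 7: append 1 -> log_len=5
Op 8: F0 acks idx 1 -> match: F0=2 F1=1; commitIndex=2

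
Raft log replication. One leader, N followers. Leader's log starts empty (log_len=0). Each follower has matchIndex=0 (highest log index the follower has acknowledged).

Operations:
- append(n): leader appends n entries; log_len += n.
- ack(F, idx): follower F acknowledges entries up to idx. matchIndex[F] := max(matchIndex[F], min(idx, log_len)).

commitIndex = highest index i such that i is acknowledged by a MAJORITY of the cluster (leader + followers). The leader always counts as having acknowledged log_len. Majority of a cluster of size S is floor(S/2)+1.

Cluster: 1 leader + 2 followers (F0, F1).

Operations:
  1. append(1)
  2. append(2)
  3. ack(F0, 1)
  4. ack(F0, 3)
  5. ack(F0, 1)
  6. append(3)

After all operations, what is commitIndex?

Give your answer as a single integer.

Op 1: append 1 -> log_len=1
Op 2: append 2 -> log_len=3
Op 3: F0 acks idx 1 -> match: F0=1 F1=0; commitIndex=1
Op 4: F0 acks idx 3 -> match: F0=3 F1=0; commitIndex=3
Op 5: F0 acks idx 1 -> match: F0=3 F1=0; commitIndex=3
Op 6: append 3 -> log_len=6

Answer: 3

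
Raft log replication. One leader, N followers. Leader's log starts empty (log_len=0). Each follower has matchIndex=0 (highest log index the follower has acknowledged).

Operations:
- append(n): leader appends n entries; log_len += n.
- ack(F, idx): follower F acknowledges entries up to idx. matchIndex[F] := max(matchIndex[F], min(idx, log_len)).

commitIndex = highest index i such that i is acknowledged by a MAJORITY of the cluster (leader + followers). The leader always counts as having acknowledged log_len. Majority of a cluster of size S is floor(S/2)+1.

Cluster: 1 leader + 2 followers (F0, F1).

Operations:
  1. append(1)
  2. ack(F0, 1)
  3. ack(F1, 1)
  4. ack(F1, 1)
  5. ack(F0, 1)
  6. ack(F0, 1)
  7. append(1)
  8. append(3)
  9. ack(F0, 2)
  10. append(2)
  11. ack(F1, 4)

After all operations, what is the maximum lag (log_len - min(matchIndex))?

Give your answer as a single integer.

Op 1: append 1 -> log_len=1
Op 2: F0 acks idx 1 -> match: F0=1 F1=0; commitIndex=1
Op 3: F1 acks idx 1 -> match: F0=1 F1=1; commitIndex=1
Op 4: F1 acks idx 1 -> match: F0=1 F1=1; commitIndex=1
Op 5: F0 acks idx 1 -> match: F0=1 F1=1; commitIndex=1
Op 6: F0 acks idx 1 -> match: F0=1 F1=1; commitIndex=1
Op 7: append 1 -> log_len=2
Op 8: append 3 -> log_len=5
Op 9: F0 acks idx 2 -> match: F0=2 F1=1; commitIndex=2
Op 10: append 2 -> log_len=7
Op 11: F1 acks idx 4 -> match: F0=2 F1=4; commitIndex=4

Answer: 5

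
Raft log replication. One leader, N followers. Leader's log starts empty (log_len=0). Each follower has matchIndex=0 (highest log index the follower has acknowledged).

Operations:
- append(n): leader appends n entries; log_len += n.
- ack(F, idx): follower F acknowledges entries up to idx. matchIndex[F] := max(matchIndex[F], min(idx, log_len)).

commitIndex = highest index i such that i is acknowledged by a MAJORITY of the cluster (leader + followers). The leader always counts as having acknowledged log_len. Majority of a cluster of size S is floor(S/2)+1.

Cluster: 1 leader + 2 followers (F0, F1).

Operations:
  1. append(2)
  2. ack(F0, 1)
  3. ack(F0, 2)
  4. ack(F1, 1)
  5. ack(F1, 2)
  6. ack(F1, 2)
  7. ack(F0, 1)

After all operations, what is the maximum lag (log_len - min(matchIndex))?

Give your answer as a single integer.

Answer: 0

Derivation:
Op 1: append 2 -> log_len=2
Op 2: F0 acks idx 1 -> match: F0=1 F1=0; commitIndex=1
Op 3: F0 acks idx 2 -> match: F0=2 F1=0; commitIndex=2
Op 4: F1 acks idx 1 -> match: F0=2 F1=1; commitIndex=2
Op 5: F1 acks idx 2 -> match: F0=2 F1=2; commitIndex=2
Op 6: F1 acks idx 2 -> match: F0=2 F1=2; commitIndex=2
Op 7: F0 acks idx 1 -> match: F0=2 F1=2; commitIndex=2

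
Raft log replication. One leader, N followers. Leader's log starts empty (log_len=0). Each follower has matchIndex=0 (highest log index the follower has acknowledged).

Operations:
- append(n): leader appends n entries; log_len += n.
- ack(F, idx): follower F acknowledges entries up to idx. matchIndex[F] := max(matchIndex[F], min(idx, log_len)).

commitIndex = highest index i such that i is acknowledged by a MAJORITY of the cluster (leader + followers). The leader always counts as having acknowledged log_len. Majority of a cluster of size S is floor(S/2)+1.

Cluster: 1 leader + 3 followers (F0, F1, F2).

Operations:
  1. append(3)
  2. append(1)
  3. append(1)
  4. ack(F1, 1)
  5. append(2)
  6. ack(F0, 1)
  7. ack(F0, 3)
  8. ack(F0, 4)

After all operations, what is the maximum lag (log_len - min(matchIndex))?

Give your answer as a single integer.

Answer: 7

Derivation:
Op 1: append 3 -> log_len=3
Op 2: append 1 -> log_len=4
Op 3: append 1 -> log_len=5
Op 4: F1 acks idx 1 -> match: F0=0 F1=1 F2=0; commitIndex=0
Op 5: append 2 -> log_len=7
Op 6: F0 acks idx 1 -> match: F0=1 F1=1 F2=0; commitIndex=1
Op 7: F0 acks idx 3 -> match: F0=3 F1=1 F2=0; commitIndex=1
Op 8: F0 acks idx 4 -> match: F0=4 F1=1 F2=0; commitIndex=1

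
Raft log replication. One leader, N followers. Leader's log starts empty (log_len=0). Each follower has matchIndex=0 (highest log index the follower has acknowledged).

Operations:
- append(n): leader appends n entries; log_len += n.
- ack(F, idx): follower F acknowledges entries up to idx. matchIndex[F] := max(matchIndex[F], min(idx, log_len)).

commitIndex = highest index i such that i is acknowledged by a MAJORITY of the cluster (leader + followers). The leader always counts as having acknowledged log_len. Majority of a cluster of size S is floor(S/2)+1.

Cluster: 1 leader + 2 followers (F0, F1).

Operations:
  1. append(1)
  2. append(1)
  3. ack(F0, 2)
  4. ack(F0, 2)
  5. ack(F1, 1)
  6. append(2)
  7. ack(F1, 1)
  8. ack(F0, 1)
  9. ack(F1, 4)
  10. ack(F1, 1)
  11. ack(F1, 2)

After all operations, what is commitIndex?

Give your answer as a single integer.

Op 1: append 1 -> log_len=1
Op 2: append 1 -> log_len=2
Op 3: F0 acks idx 2 -> match: F0=2 F1=0; commitIndex=2
Op 4: F0 acks idx 2 -> match: F0=2 F1=0; commitIndex=2
Op 5: F1 acks idx 1 -> match: F0=2 F1=1; commitIndex=2
Op 6: append 2 -> log_len=4
Op 7: F1 acks idx 1 -> match: F0=2 F1=1; commitIndex=2
Op 8: F0 acks idx 1 -> match: F0=2 F1=1; commitIndex=2
Op 9: F1 acks idx 4 -> match: F0=2 F1=4; commitIndex=4
Op 10: F1 acks idx 1 -> match: F0=2 F1=4; commitIndex=4
Op 11: F1 acks idx 2 -> match: F0=2 F1=4; commitIndex=4

Answer: 4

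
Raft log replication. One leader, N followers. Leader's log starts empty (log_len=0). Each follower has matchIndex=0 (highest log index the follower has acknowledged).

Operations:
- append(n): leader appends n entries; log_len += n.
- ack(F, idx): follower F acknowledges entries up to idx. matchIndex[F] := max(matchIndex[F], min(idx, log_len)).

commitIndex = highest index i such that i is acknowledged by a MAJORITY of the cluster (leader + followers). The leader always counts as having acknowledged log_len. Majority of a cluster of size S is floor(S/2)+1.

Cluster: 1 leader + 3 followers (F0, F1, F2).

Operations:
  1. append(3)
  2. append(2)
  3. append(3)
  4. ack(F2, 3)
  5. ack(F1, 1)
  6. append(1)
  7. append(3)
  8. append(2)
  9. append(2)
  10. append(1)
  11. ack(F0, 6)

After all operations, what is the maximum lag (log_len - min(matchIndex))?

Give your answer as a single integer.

Answer: 16

Derivation:
Op 1: append 3 -> log_len=3
Op 2: append 2 -> log_len=5
Op 3: append 3 -> log_len=8
Op 4: F2 acks idx 3 -> match: F0=0 F1=0 F2=3; commitIndex=0
Op 5: F1 acks idx 1 -> match: F0=0 F1=1 F2=3; commitIndex=1
Op 6: append 1 -> log_len=9
Op 7: append 3 -> log_len=12
Op 8: append 2 -> log_len=14
Op 9: append 2 -> log_len=16
Op 10: append 1 -> log_len=17
Op 11: F0 acks idx 6 -> match: F0=6 F1=1 F2=3; commitIndex=3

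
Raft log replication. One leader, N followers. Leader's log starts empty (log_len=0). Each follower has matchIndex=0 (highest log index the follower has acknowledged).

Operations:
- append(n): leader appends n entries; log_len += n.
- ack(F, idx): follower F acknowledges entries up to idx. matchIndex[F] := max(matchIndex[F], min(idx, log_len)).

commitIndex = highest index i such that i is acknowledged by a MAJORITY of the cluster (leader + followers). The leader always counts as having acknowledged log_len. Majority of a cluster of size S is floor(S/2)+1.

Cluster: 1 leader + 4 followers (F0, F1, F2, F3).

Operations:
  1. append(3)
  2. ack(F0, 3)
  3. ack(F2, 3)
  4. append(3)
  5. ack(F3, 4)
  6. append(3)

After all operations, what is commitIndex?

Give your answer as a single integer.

Answer: 3

Derivation:
Op 1: append 3 -> log_len=3
Op 2: F0 acks idx 3 -> match: F0=3 F1=0 F2=0 F3=0; commitIndex=0
Op 3: F2 acks idx 3 -> match: F0=3 F1=0 F2=3 F3=0; commitIndex=3
Op 4: append 3 -> log_len=6
Op 5: F3 acks idx 4 -> match: F0=3 F1=0 F2=3 F3=4; commitIndex=3
Op 6: append 3 -> log_len=9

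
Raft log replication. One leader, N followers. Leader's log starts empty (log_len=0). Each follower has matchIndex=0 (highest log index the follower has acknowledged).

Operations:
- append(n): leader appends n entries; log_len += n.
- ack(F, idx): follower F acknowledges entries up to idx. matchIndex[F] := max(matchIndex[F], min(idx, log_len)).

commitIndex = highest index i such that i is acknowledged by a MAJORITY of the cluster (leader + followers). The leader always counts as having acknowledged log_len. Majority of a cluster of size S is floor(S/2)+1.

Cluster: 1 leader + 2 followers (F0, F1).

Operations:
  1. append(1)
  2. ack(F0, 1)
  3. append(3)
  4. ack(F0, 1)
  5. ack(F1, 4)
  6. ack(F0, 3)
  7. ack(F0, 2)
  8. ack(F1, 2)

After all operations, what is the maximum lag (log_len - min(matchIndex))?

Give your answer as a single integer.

Op 1: append 1 -> log_len=1
Op 2: F0 acks idx 1 -> match: F0=1 F1=0; commitIndex=1
Op 3: append 3 -> log_len=4
Op 4: F0 acks idx 1 -> match: F0=1 F1=0; commitIndex=1
Op 5: F1 acks idx 4 -> match: F0=1 F1=4; commitIndex=4
Op 6: F0 acks idx 3 -> match: F0=3 F1=4; commitIndex=4
Op 7: F0 acks idx 2 -> match: F0=3 F1=4; commitIndex=4
Op 8: F1 acks idx 2 -> match: F0=3 F1=4; commitIndex=4

Answer: 1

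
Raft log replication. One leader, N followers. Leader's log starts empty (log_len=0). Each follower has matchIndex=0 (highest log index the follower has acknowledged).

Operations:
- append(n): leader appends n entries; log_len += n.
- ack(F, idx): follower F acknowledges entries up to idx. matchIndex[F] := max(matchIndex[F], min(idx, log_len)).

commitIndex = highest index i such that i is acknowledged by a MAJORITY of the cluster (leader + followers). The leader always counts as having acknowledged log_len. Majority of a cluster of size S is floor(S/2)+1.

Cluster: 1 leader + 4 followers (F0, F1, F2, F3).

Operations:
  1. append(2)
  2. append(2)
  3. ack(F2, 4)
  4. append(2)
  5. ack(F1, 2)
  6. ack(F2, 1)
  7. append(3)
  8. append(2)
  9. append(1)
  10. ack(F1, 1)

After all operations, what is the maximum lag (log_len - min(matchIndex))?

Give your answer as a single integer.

Answer: 12

Derivation:
Op 1: append 2 -> log_len=2
Op 2: append 2 -> log_len=4
Op 3: F2 acks idx 4 -> match: F0=0 F1=0 F2=4 F3=0; commitIndex=0
Op 4: append 2 -> log_len=6
Op 5: F1 acks idx 2 -> match: F0=0 F1=2 F2=4 F3=0; commitIndex=2
Op 6: F2 acks idx 1 -> match: F0=0 F1=2 F2=4 F3=0; commitIndex=2
Op 7: append 3 -> log_len=9
Op 8: append 2 -> log_len=11
Op 9: append 1 -> log_len=12
Op 10: F1 acks idx 1 -> match: F0=0 F1=2 F2=4 F3=0; commitIndex=2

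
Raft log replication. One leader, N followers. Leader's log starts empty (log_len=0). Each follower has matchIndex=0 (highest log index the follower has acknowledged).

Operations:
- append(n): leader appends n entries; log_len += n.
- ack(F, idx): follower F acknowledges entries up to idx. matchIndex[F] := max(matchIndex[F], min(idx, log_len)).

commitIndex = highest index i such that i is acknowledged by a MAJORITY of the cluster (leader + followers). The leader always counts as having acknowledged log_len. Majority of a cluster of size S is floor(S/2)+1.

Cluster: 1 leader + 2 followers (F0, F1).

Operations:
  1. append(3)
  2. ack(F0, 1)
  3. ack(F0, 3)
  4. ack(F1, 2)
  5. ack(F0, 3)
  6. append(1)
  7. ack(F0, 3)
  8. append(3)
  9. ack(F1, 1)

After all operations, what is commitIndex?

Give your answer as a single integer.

Op 1: append 3 -> log_len=3
Op 2: F0 acks idx 1 -> match: F0=1 F1=0; commitIndex=1
Op 3: F0 acks idx 3 -> match: F0=3 F1=0; commitIndex=3
Op 4: F1 acks idx 2 -> match: F0=3 F1=2; commitIndex=3
Op 5: F0 acks idx 3 -> match: F0=3 F1=2; commitIndex=3
Op 6: append 1 -> log_len=4
Op 7: F0 acks idx 3 -> match: F0=3 F1=2; commitIndex=3
Op 8: append 3 -> log_len=7
Op 9: F1 acks idx 1 -> match: F0=3 F1=2; commitIndex=3

Answer: 3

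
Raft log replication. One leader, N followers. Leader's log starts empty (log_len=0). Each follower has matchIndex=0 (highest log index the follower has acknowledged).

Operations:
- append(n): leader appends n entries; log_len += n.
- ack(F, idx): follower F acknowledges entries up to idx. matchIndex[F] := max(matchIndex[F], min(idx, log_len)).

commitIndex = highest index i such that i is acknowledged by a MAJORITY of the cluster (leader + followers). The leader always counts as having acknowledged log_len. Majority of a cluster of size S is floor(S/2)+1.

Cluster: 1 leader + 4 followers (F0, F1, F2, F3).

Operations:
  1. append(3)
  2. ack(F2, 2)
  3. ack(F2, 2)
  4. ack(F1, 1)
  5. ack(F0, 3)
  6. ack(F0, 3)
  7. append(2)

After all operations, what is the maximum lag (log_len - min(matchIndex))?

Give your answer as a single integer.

Op 1: append 3 -> log_len=3
Op 2: F2 acks idx 2 -> match: F0=0 F1=0 F2=2 F3=0; commitIndex=0
Op 3: F2 acks idx 2 -> match: F0=0 F1=0 F2=2 F3=0; commitIndex=0
Op 4: F1 acks idx 1 -> match: F0=0 F1=1 F2=2 F3=0; commitIndex=1
Op 5: F0 acks idx 3 -> match: F0=3 F1=1 F2=2 F3=0; commitIndex=2
Op 6: F0 acks idx 3 -> match: F0=3 F1=1 F2=2 F3=0; commitIndex=2
Op 7: append 2 -> log_len=5

Answer: 5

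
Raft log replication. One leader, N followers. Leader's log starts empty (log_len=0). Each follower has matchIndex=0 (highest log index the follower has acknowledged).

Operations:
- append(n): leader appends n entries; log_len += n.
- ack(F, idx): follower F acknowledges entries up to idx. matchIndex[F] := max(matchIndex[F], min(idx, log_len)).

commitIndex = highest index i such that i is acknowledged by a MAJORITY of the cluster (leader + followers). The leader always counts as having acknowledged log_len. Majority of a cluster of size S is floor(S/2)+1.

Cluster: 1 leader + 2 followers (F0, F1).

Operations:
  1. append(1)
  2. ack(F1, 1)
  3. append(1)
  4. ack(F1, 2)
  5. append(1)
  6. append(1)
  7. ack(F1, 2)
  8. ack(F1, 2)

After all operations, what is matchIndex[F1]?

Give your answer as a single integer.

Answer: 2

Derivation:
Op 1: append 1 -> log_len=1
Op 2: F1 acks idx 1 -> match: F0=0 F1=1; commitIndex=1
Op 3: append 1 -> log_len=2
Op 4: F1 acks idx 2 -> match: F0=0 F1=2; commitIndex=2
Op 5: append 1 -> log_len=3
Op 6: append 1 -> log_len=4
Op 7: F1 acks idx 2 -> match: F0=0 F1=2; commitIndex=2
Op 8: F1 acks idx 2 -> match: F0=0 F1=2; commitIndex=2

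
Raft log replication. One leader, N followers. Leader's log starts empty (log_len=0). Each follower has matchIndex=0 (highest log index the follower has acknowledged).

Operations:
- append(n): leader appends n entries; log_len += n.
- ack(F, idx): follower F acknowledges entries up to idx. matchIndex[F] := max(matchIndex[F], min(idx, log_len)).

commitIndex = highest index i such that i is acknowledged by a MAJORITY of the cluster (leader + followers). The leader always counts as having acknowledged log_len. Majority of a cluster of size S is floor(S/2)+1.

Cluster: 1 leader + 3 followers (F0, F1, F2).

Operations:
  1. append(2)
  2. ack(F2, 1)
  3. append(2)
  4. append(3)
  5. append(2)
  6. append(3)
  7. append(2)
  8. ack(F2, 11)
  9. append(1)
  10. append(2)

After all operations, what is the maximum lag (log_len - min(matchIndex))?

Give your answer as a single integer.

Op 1: append 2 -> log_len=2
Op 2: F2 acks idx 1 -> match: F0=0 F1=0 F2=1; commitIndex=0
Op 3: append 2 -> log_len=4
Op 4: append 3 -> log_len=7
Op 5: append 2 -> log_len=9
Op 6: append 3 -> log_len=12
Op 7: append 2 -> log_len=14
Op 8: F2 acks idx 11 -> match: F0=0 F1=0 F2=11; commitIndex=0
Op 9: append 1 -> log_len=15
Op 10: append 2 -> log_len=17

Answer: 17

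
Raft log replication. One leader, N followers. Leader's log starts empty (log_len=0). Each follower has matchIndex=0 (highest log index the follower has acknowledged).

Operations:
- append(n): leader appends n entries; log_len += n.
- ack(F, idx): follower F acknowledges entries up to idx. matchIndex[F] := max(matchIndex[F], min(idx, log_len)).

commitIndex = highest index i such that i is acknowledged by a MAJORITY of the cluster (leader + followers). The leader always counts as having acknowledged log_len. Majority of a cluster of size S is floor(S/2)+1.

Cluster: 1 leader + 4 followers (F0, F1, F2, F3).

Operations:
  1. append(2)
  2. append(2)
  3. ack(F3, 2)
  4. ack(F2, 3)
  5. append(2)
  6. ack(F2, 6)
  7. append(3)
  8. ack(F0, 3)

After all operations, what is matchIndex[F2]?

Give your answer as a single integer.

Op 1: append 2 -> log_len=2
Op 2: append 2 -> log_len=4
Op 3: F3 acks idx 2 -> match: F0=0 F1=0 F2=0 F3=2; commitIndex=0
Op 4: F2 acks idx 3 -> match: F0=0 F1=0 F2=3 F3=2; commitIndex=2
Op 5: append 2 -> log_len=6
Op 6: F2 acks idx 6 -> match: F0=0 F1=0 F2=6 F3=2; commitIndex=2
Op 7: append 3 -> log_len=9
Op 8: F0 acks idx 3 -> match: F0=3 F1=0 F2=6 F3=2; commitIndex=3

Answer: 6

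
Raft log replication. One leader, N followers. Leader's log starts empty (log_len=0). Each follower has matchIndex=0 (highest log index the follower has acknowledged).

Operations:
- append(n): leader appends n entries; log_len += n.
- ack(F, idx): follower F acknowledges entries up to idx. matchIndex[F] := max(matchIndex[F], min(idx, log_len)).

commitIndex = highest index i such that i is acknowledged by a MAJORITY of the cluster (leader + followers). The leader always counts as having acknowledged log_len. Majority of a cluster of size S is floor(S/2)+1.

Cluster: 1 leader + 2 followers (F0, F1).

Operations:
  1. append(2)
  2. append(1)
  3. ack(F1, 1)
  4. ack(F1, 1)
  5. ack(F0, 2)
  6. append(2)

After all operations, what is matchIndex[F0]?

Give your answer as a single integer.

Op 1: append 2 -> log_len=2
Op 2: append 1 -> log_len=3
Op 3: F1 acks idx 1 -> match: F0=0 F1=1; commitIndex=1
Op 4: F1 acks idx 1 -> match: F0=0 F1=1; commitIndex=1
Op 5: F0 acks idx 2 -> match: F0=2 F1=1; commitIndex=2
Op 6: append 2 -> log_len=5

Answer: 2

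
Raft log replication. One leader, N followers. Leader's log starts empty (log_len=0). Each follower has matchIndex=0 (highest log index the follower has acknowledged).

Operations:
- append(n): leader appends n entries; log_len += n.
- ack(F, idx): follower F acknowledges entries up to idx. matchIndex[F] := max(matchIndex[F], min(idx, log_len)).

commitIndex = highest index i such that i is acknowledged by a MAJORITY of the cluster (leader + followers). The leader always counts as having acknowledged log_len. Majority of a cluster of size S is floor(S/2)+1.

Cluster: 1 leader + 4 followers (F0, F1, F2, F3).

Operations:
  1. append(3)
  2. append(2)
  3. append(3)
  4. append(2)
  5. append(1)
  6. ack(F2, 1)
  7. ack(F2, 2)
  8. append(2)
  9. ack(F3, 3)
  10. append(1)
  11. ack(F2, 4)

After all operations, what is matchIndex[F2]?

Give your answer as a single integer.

Answer: 4

Derivation:
Op 1: append 3 -> log_len=3
Op 2: append 2 -> log_len=5
Op 3: append 3 -> log_len=8
Op 4: append 2 -> log_len=10
Op 5: append 1 -> log_len=11
Op 6: F2 acks idx 1 -> match: F0=0 F1=0 F2=1 F3=0; commitIndex=0
Op 7: F2 acks idx 2 -> match: F0=0 F1=0 F2=2 F3=0; commitIndex=0
Op 8: append 2 -> log_len=13
Op 9: F3 acks idx 3 -> match: F0=0 F1=0 F2=2 F3=3; commitIndex=2
Op 10: append 1 -> log_len=14
Op 11: F2 acks idx 4 -> match: F0=0 F1=0 F2=4 F3=3; commitIndex=3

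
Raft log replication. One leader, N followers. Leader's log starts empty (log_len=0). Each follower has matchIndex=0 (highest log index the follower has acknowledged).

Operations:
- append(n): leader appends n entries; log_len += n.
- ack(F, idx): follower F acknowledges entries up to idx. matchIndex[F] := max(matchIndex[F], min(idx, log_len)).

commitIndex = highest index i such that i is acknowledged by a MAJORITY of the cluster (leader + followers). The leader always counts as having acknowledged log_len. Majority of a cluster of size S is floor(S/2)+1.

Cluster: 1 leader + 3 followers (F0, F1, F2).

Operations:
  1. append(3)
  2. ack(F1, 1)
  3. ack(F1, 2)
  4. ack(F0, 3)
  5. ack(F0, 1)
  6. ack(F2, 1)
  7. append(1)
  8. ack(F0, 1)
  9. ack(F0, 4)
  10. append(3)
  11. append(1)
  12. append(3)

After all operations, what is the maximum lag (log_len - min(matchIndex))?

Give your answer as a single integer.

Op 1: append 3 -> log_len=3
Op 2: F1 acks idx 1 -> match: F0=0 F1=1 F2=0; commitIndex=0
Op 3: F1 acks idx 2 -> match: F0=0 F1=2 F2=0; commitIndex=0
Op 4: F0 acks idx 3 -> match: F0=3 F1=2 F2=0; commitIndex=2
Op 5: F0 acks idx 1 -> match: F0=3 F1=2 F2=0; commitIndex=2
Op 6: F2 acks idx 1 -> match: F0=3 F1=2 F2=1; commitIndex=2
Op 7: append 1 -> log_len=4
Op 8: F0 acks idx 1 -> match: F0=3 F1=2 F2=1; commitIndex=2
Op 9: F0 acks idx 4 -> match: F0=4 F1=2 F2=1; commitIndex=2
Op 10: append 3 -> log_len=7
Op 11: append 1 -> log_len=8
Op 12: append 3 -> log_len=11

Answer: 10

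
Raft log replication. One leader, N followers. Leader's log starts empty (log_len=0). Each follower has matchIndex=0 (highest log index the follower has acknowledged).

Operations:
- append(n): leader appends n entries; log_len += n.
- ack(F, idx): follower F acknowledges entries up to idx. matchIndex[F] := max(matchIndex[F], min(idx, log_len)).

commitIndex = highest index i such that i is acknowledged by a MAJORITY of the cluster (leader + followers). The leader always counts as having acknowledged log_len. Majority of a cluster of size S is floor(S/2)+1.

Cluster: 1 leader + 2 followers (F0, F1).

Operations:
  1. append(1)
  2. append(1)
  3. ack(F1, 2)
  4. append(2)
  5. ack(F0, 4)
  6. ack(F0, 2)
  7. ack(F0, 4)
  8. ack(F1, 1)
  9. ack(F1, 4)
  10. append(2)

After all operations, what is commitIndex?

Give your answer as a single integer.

Op 1: append 1 -> log_len=1
Op 2: append 1 -> log_len=2
Op 3: F1 acks idx 2 -> match: F0=0 F1=2; commitIndex=2
Op 4: append 2 -> log_len=4
Op 5: F0 acks idx 4 -> match: F0=4 F1=2; commitIndex=4
Op 6: F0 acks idx 2 -> match: F0=4 F1=2; commitIndex=4
Op 7: F0 acks idx 4 -> match: F0=4 F1=2; commitIndex=4
Op 8: F1 acks idx 1 -> match: F0=4 F1=2; commitIndex=4
Op 9: F1 acks idx 4 -> match: F0=4 F1=4; commitIndex=4
Op 10: append 2 -> log_len=6

Answer: 4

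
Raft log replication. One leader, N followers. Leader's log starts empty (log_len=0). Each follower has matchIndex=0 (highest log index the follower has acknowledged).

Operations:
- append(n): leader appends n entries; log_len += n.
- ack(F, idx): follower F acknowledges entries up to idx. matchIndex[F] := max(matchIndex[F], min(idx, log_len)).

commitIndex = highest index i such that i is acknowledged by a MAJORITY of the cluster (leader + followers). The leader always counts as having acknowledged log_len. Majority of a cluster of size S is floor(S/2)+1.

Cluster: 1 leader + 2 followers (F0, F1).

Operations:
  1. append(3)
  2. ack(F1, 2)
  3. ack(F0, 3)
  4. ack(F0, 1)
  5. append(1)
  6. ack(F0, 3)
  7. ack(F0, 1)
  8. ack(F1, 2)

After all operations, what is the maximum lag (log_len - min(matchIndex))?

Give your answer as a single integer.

Op 1: append 3 -> log_len=3
Op 2: F1 acks idx 2 -> match: F0=0 F1=2; commitIndex=2
Op 3: F0 acks idx 3 -> match: F0=3 F1=2; commitIndex=3
Op 4: F0 acks idx 1 -> match: F0=3 F1=2; commitIndex=3
Op 5: append 1 -> log_len=4
Op 6: F0 acks idx 3 -> match: F0=3 F1=2; commitIndex=3
Op 7: F0 acks idx 1 -> match: F0=3 F1=2; commitIndex=3
Op 8: F1 acks idx 2 -> match: F0=3 F1=2; commitIndex=3

Answer: 2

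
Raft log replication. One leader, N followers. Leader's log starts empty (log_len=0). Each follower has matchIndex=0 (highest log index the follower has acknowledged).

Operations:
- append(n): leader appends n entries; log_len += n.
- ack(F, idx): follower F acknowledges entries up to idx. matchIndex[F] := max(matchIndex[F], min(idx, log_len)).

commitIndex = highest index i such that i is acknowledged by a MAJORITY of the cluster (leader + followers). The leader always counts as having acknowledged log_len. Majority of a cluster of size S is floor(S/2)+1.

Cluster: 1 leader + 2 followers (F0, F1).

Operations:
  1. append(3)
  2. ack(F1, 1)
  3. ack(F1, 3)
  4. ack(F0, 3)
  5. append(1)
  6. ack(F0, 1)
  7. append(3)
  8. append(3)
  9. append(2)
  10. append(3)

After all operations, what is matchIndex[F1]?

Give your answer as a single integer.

Answer: 3

Derivation:
Op 1: append 3 -> log_len=3
Op 2: F1 acks idx 1 -> match: F0=0 F1=1; commitIndex=1
Op 3: F1 acks idx 3 -> match: F0=0 F1=3; commitIndex=3
Op 4: F0 acks idx 3 -> match: F0=3 F1=3; commitIndex=3
Op 5: append 1 -> log_len=4
Op 6: F0 acks idx 1 -> match: F0=3 F1=3; commitIndex=3
Op 7: append 3 -> log_len=7
Op 8: append 3 -> log_len=10
Op 9: append 2 -> log_len=12
Op 10: append 3 -> log_len=15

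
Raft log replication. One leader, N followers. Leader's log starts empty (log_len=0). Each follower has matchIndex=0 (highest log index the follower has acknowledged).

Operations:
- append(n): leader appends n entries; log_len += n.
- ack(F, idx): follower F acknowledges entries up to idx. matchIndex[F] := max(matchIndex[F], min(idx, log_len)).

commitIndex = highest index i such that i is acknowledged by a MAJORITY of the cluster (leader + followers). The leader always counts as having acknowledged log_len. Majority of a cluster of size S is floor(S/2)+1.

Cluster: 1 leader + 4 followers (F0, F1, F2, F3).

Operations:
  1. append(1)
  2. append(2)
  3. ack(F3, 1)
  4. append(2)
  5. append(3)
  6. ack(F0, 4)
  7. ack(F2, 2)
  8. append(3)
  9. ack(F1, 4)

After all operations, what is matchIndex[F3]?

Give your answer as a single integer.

Op 1: append 1 -> log_len=1
Op 2: append 2 -> log_len=3
Op 3: F3 acks idx 1 -> match: F0=0 F1=0 F2=0 F3=1; commitIndex=0
Op 4: append 2 -> log_len=5
Op 5: append 3 -> log_len=8
Op 6: F0 acks idx 4 -> match: F0=4 F1=0 F2=0 F3=1; commitIndex=1
Op 7: F2 acks idx 2 -> match: F0=4 F1=0 F2=2 F3=1; commitIndex=2
Op 8: append 3 -> log_len=11
Op 9: F1 acks idx 4 -> match: F0=4 F1=4 F2=2 F3=1; commitIndex=4

Answer: 1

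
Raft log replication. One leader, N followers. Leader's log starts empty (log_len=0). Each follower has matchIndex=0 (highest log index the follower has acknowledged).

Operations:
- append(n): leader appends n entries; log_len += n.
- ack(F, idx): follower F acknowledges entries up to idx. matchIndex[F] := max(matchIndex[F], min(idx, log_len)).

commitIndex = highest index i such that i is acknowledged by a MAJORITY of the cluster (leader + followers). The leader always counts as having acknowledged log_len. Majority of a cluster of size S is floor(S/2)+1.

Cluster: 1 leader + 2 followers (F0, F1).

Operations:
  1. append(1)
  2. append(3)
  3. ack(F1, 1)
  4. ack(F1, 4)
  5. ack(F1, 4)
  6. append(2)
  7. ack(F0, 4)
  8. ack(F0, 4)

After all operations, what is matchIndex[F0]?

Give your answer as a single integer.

Op 1: append 1 -> log_len=1
Op 2: append 3 -> log_len=4
Op 3: F1 acks idx 1 -> match: F0=0 F1=1; commitIndex=1
Op 4: F1 acks idx 4 -> match: F0=0 F1=4; commitIndex=4
Op 5: F1 acks idx 4 -> match: F0=0 F1=4; commitIndex=4
Op 6: append 2 -> log_len=6
Op 7: F0 acks idx 4 -> match: F0=4 F1=4; commitIndex=4
Op 8: F0 acks idx 4 -> match: F0=4 F1=4; commitIndex=4

Answer: 4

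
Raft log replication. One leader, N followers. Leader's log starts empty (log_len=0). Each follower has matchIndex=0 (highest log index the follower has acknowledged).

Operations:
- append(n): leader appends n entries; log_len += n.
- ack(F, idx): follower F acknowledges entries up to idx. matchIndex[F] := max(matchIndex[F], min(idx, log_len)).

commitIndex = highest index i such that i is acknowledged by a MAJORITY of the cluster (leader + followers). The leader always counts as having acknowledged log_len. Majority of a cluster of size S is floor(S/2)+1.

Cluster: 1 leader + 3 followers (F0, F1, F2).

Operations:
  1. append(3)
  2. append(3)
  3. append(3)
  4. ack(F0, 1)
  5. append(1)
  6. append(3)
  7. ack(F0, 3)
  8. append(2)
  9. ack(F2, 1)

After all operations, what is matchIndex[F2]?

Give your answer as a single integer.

Op 1: append 3 -> log_len=3
Op 2: append 3 -> log_len=6
Op 3: append 3 -> log_len=9
Op 4: F0 acks idx 1 -> match: F0=1 F1=0 F2=0; commitIndex=0
Op 5: append 1 -> log_len=10
Op 6: append 3 -> log_len=13
Op 7: F0 acks idx 3 -> match: F0=3 F1=0 F2=0; commitIndex=0
Op 8: append 2 -> log_len=15
Op 9: F2 acks idx 1 -> match: F0=3 F1=0 F2=1; commitIndex=1

Answer: 1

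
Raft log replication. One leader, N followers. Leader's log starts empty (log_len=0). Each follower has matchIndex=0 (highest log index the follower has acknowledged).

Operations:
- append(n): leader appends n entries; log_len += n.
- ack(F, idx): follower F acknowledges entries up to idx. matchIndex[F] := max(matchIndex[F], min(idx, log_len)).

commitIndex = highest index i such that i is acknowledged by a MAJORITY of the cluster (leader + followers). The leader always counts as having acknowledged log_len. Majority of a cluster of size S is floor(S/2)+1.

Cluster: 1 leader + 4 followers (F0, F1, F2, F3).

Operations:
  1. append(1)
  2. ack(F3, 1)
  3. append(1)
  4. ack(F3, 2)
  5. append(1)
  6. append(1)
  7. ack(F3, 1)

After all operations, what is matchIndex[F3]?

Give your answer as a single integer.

Op 1: append 1 -> log_len=1
Op 2: F3 acks idx 1 -> match: F0=0 F1=0 F2=0 F3=1; commitIndex=0
Op 3: append 1 -> log_len=2
Op 4: F3 acks idx 2 -> match: F0=0 F1=0 F2=0 F3=2; commitIndex=0
Op 5: append 1 -> log_len=3
Op 6: append 1 -> log_len=4
Op 7: F3 acks idx 1 -> match: F0=0 F1=0 F2=0 F3=2; commitIndex=0

Answer: 2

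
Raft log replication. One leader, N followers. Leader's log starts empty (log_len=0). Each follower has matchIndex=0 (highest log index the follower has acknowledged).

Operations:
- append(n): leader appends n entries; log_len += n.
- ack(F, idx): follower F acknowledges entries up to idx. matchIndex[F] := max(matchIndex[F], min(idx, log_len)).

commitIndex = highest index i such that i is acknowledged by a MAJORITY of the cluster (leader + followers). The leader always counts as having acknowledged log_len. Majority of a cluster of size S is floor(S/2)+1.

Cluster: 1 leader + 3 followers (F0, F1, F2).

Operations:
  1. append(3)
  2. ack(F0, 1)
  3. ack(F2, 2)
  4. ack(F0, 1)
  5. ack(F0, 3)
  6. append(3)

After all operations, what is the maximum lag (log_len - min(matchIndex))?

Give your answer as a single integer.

Op 1: append 3 -> log_len=3
Op 2: F0 acks idx 1 -> match: F0=1 F1=0 F2=0; commitIndex=0
Op 3: F2 acks idx 2 -> match: F0=1 F1=0 F2=2; commitIndex=1
Op 4: F0 acks idx 1 -> match: F0=1 F1=0 F2=2; commitIndex=1
Op 5: F0 acks idx 3 -> match: F0=3 F1=0 F2=2; commitIndex=2
Op 6: append 3 -> log_len=6

Answer: 6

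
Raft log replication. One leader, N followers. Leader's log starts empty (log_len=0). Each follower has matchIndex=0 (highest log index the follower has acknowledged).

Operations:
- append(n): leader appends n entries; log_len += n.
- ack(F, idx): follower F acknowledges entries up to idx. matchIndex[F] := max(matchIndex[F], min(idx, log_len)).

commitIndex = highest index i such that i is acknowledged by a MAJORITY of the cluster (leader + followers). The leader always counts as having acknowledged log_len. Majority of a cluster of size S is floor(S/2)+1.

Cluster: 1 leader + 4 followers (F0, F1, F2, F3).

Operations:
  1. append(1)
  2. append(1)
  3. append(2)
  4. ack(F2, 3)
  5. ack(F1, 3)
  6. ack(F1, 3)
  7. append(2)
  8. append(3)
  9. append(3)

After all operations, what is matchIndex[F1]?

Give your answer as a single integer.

Answer: 3

Derivation:
Op 1: append 1 -> log_len=1
Op 2: append 1 -> log_len=2
Op 3: append 2 -> log_len=4
Op 4: F2 acks idx 3 -> match: F0=0 F1=0 F2=3 F3=0; commitIndex=0
Op 5: F1 acks idx 3 -> match: F0=0 F1=3 F2=3 F3=0; commitIndex=3
Op 6: F1 acks idx 3 -> match: F0=0 F1=3 F2=3 F3=0; commitIndex=3
Op 7: append 2 -> log_len=6
Op 8: append 3 -> log_len=9
Op 9: append 3 -> log_len=12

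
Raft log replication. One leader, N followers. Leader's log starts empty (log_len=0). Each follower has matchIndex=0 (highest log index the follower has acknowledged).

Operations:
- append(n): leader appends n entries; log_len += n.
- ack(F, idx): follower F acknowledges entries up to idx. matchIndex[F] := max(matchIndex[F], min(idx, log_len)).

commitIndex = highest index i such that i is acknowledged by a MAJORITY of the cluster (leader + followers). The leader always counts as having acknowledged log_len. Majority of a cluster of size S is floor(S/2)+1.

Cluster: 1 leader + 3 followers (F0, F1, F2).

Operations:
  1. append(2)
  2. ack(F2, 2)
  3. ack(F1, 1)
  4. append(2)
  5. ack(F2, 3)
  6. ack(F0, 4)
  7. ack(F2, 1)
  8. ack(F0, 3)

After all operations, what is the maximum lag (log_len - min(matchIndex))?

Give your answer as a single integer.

Op 1: append 2 -> log_len=2
Op 2: F2 acks idx 2 -> match: F0=0 F1=0 F2=2; commitIndex=0
Op 3: F1 acks idx 1 -> match: F0=0 F1=1 F2=2; commitIndex=1
Op 4: append 2 -> log_len=4
Op 5: F2 acks idx 3 -> match: F0=0 F1=1 F2=3; commitIndex=1
Op 6: F0 acks idx 4 -> match: F0=4 F1=1 F2=3; commitIndex=3
Op 7: F2 acks idx 1 -> match: F0=4 F1=1 F2=3; commitIndex=3
Op 8: F0 acks idx 3 -> match: F0=4 F1=1 F2=3; commitIndex=3

Answer: 3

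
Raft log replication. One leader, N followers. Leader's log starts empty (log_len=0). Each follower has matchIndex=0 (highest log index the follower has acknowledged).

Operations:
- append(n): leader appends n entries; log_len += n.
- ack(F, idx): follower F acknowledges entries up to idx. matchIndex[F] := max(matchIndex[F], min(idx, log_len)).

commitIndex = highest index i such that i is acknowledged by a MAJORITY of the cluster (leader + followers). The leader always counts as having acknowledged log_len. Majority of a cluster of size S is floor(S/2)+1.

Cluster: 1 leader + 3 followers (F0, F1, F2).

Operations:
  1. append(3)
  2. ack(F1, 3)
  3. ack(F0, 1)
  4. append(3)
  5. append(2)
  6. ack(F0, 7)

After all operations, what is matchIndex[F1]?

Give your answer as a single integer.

Op 1: append 3 -> log_len=3
Op 2: F1 acks idx 3 -> match: F0=0 F1=3 F2=0; commitIndex=0
Op 3: F0 acks idx 1 -> match: F0=1 F1=3 F2=0; commitIndex=1
Op 4: append 3 -> log_len=6
Op 5: append 2 -> log_len=8
Op 6: F0 acks idx 7 -> match: F0=7 F1=3 F2=0; commitIndex=3

Answer: 3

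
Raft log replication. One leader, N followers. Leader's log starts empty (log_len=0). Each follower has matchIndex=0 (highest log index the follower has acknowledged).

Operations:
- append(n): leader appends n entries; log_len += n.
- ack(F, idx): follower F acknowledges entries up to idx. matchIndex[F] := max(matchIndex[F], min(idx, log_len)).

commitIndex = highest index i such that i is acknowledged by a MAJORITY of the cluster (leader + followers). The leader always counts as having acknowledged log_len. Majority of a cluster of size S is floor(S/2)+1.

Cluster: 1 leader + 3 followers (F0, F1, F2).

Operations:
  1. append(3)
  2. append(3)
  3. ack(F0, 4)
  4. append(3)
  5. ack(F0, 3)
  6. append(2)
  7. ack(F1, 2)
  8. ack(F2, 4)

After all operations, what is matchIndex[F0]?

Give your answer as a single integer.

Op 1: append 3 -> log_len=3
Op 2: append 3 -> log_len=6
Op 3: F0 acks idx 4 -> match: F0=4 F1=0 F2=0; commitIndex=0
Op 4: append 3 -> log_len=9
Op 5: F0 acks idx 3 -> match: F0=4 F1=0 F2=0; commitIndex=0
Op 6: append 2 -> log_len=11
Op 7: F1 acks idx 2 -> match: F0=4 F1=2 F2=0; commitIndex=2
Op 8: F2 acks idx 4 -> match: F0=4 F1=2 F2=4; commitIndex=4

Answer: 4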